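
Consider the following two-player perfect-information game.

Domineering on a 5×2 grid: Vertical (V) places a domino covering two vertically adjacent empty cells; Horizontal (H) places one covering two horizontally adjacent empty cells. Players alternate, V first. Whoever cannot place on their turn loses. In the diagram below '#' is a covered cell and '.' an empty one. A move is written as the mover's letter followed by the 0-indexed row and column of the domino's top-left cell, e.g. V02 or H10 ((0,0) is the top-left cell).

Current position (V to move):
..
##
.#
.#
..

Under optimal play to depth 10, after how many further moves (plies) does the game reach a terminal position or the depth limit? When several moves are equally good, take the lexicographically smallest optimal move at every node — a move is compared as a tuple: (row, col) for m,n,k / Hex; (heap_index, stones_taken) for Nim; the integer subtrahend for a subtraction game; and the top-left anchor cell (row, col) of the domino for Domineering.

PV length from [../##/.#/.#/..]: 2 plies

[../##/.#/.#/..] V move#1: V20:-1/../##/##/##/..*, V30:-1/../##/.#/##/#.
[../##/##/##/..] H move#2: H00:+1/##/##/##/##/..*, H40:+1/../##/##/##/##
[##/##/##/##/..] end (terminal -1, V#3); searched ../##/.#/.#/.. to 10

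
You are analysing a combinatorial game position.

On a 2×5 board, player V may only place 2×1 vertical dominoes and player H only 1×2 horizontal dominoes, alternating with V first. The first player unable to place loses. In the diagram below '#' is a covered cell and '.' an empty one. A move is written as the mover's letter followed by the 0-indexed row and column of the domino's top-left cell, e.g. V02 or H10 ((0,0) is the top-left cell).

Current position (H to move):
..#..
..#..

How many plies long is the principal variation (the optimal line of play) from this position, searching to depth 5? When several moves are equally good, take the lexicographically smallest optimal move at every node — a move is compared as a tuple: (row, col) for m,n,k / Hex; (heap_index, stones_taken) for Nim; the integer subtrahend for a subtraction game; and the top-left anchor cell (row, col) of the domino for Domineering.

PV length from [..#../..#..]: 4 plies

p1 H@[..#../..#..]: H00[###../..#..]-1* H03[..###/..#..]-1 H10[..#../###..]-1 H13[..#../..###]-1
p2 V@[###../..#..]: V03[####./..##.]+1* V04[###.#/..#.#]+1
p3 H@[####./..##.]: H10[####./####.]-1*
p4 V@[####./####.]: V04[#####/#####]+1*
p5 H@[#####/#####] terminal -1; root [..#../..#..] d5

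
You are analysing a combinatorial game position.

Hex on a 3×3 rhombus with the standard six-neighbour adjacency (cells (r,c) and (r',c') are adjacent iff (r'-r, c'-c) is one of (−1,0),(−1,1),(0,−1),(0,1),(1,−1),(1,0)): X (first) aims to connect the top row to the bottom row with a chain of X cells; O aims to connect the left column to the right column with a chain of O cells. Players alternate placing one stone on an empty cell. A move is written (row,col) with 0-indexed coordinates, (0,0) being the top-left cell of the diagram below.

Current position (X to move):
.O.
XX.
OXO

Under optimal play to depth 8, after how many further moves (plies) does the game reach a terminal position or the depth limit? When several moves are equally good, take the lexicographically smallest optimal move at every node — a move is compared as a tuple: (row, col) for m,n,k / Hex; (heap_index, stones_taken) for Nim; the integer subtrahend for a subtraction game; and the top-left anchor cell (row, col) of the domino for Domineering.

PV length from [.O./XX./OXO]: 1 ply

[.O./XX./OXO] X move#1: (0,0):+1/XO./XX./OXO*, (0,2):+1/.OX/XX./OXO, (1,2):+1/.O./XXX/OXO
[XO./XX./OXO] end (terminal -1, O#2); searched .O./XX./OXO to 8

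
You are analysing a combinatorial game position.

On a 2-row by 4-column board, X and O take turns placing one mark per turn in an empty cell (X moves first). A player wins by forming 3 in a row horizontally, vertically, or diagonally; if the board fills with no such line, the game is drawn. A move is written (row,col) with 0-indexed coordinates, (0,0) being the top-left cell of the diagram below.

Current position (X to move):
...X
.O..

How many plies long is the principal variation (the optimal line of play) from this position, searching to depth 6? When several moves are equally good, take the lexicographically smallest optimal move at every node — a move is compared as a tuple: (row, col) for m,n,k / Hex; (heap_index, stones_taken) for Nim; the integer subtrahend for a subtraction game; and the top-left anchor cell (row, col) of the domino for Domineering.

PV length from [...X/.O..]: 6 plies

p1 X@[...X/.O..]: (0,0)[X..X/.O..]-1 (0,1)[.X.X/.O..]+0* (0,2)[..XX/.O..]+0 (1,0)[...X/XO..]+0 (1,2)[...X/.OX.]+0 (1,3)[...X/.O.X]+0
p2 O@[.X.X/.O..]: (0,0)[OX.X/.O..]-1 (0,2)[.XOX/.O..]+0* (1,0)[.X.X/OO..]-1 (1,2)[.X.X/.OO.]-1 (1,3)[.X.X/.O.O]-1
p3 X@[.XOX/.O..]: (0,0)[XXOX/.O..]-1 (1,0)[.XOX/XO..]+0* (1,2)[.XOX/.OX.]+0 (1,3)[.XOX/.O.X]+0
p4 O@[.XOX/XO..]: (0,0)[OXOX/XO..]+0* (1,2)[.XOX/XOO.]+0 (1,3)[.XOX/XO.O]+0
p5 X@[OXOX/XO..]: (1,2)[OXOX/XOX.]+0* (1,3)[OXOX/XO.X]+0
p6 O@[OXOX/XOX.]: (1,3)[OXOX/XOXO]+0*
p7 X@[OXOX/XOXO] terminal +0; root [...X/.O..] d6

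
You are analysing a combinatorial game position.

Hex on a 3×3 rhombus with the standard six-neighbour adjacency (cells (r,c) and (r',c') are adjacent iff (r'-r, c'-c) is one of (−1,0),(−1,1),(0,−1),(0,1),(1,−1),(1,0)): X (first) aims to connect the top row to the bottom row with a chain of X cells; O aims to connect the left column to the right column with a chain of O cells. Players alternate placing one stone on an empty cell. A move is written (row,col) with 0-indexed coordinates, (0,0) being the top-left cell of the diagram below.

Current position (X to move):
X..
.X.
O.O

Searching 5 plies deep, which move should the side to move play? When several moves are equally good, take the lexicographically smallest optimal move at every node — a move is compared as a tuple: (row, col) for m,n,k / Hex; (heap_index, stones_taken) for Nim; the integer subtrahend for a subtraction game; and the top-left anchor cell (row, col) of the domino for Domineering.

[X../.X./O.O] X move#1: (0,1):-1/XX./.X./O.O, (0,2):-1/X.X/.X./O.O, (1,0):-1/X../XX./O.O, (1,2):-1/X../.XX/O.O, (2,1):+1/X../.X./OXO*
[X../.X./OXO] O move#2: (0,1):-1/XO./.X./OXO*, (0,2):-1/X.O/.X./OXO, (1,0):-1/X../OX./OXO, (1,2):-1/X../.XO/OXO
[XO./.X./OXO] X move#3: (0,2):+1/XOX/.X./OXO*, (1,0):+1/XO./XX./OXO, (1,2):+1/XO./.XX/OXO
[XOX/.X./OXO] end (terminal -1, O#4); searched X../.X./O.O to 5

X's best at [X../.X./O.O]: (2,1)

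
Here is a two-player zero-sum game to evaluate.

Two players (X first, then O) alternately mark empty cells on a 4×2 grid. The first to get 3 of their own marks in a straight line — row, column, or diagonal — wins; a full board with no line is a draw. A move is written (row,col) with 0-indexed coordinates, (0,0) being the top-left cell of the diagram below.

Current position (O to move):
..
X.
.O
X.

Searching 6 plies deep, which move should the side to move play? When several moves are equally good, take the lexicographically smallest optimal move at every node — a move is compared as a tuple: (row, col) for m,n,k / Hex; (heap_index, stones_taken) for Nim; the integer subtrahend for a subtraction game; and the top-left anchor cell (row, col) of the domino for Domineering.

ply 1, O at ../X./.O/X. | (0,0)=-1→O./X./.O/X.; (0,1)=-1→.O/X./.O/X.; (1,1)=-1→../XO/.O/X.; (2,0)=+0→../X./OO/X.*; (3,1)=-1→../X./.O/XO
ply 2, X at ../X./OO/X. | (0,0)=-1→X./X./OO/X.; (0,1)=+0→.X/X./OO/X.*; (1,1)=+0→../XX/OO/X.; (3,1)=+0→../X./OO/XX
ply 3, O at .X/X./OO/X. | (0,0)=+0→OX/X./OO/X.*; (1,1)=+0→.X/XO/OO/X.; (3,1)=+0→.X/X./OO/XO
ply 4, X at OX/X./OO/X. | (1,1)=+0→OX/XX/OO/X.*; (3,1)=+0→OX/X./OO/XX
ply 5, O at OX/XX/OO/X. | (3,1)=+0→OX/XX/OO/XO*
ply 6: OX/XX/OO/XO is terminal +0 (X); from ../X./.O/X. depth 6

O's best at [../X./.O/X.]: (2,0)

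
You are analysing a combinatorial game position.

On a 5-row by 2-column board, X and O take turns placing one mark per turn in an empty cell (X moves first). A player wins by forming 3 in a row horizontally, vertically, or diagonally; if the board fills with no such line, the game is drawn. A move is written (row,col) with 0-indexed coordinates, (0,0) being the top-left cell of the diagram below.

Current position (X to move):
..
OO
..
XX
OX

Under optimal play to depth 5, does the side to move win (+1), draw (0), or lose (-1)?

value(../OO/../XX/OX, X) = +1

[../OO/../XX/OX] X move#1: (0,0):+0/X./OO/../XX/OX, (0,1):+0/.X/OO/../XX/OX, (2,0):+0/../OO/X./XX/OX, (2,1):+1/../OO/.X/XX/OX*
[../OO/.X/XX/OX] end (terminal -1, O#2); searched ../OO/../XX/OX to 5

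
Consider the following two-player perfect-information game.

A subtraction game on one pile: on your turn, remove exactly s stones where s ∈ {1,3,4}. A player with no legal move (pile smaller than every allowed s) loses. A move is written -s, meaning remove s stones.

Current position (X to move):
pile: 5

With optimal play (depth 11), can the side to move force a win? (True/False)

X winning at [5]: True

p1 X@[5]: -1[4]-1 -3[2]+1* -4[1]-1
p2 O@[2]: -1[1]-1*
p3 X@[1]: -1[0]+1*
p4 O@[0] terminal -1; root [5] d11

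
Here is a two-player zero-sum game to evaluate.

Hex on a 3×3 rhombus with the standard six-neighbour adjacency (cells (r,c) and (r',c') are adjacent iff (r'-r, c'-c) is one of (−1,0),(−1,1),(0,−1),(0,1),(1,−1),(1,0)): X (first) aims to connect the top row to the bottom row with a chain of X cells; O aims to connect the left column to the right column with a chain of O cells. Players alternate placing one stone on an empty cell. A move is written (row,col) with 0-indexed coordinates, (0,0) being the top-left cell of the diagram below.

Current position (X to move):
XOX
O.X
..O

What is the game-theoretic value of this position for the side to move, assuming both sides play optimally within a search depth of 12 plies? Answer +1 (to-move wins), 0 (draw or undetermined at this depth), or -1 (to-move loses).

value(XOX/O.X/..O, X) = +1

[XOX/O.X/..O] X move#1: (1,1):+1/XOX/OXX/..O*, (2,0):+1/XOX/O.X/X.O, (2,1):+1/XOX/O.X/.XO
[XOX/OXX/..O] O move#2: (2,0):-1/XOX/OXX/O.O*, (2,1):-1/XOX/OXX/.OO
[XOX/OXX/O.O] X move#3: (2,1):+1/XOX/OXX/OXO*
[XOX/OXX/OXO] end (terminal -1, O#4); searched XOX/O.X/..O to 12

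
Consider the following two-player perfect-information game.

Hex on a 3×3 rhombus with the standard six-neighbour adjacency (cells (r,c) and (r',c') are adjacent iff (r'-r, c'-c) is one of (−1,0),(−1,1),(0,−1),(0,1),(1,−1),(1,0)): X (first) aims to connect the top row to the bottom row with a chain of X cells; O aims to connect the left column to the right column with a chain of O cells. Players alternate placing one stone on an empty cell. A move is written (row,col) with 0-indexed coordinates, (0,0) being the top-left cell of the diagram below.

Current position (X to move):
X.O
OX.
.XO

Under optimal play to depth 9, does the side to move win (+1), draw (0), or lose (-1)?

ply 1, X at X.O/OX./.XO | (0,1)=+1→XXO/OX./.XO*; (1,2)=-1→X.O/OXX/.XO; (2,0)=-1→X.O/OX./XXO
ply 2: XXO/OX./.XO is terminal -1 (O); from X.O/OX./.XO depth 9

value(X.O/OX./.XO, X) = +1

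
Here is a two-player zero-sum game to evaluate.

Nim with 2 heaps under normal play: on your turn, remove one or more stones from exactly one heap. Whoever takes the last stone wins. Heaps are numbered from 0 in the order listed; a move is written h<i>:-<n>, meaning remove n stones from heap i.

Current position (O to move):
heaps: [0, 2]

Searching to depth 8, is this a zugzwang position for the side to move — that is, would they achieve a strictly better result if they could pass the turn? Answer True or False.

ply 1, O at (0,2) | h1:-1=-1→(0,1); h1:-2=+1→(0,0)*
ply 2: (0,0) is terminal -1 (X); from (0,2) depth 8
pass branch (X moves first from the same position):
  | ply 1, X at (0,2) | h1:-1=-1→(0,1); h1:-2=+1→(0,0)*
  | ply 2: (0,0) is terminal -1 (O); from (0,2) depth 8
O moving scores +1; O passing scores -1

zugzwang((0,2), O) = False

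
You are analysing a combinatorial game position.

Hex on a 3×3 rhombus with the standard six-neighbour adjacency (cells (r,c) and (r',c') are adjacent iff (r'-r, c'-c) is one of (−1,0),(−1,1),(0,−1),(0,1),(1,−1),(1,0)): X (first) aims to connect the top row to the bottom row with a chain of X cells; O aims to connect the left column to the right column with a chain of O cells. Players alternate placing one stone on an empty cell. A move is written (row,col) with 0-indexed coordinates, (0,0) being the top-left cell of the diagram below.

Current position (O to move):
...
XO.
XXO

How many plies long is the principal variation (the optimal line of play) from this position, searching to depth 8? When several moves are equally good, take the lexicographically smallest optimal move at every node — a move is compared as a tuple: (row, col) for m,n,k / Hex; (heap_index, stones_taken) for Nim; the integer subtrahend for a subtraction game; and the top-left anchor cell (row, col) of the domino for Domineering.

PV length from [.../XO./XXO]: 2 plies

[.../XO./XXO] O move#1: (0,0):-1/O../XO./XXO*, (0,1):-1/.O./XO./XXO, (0,2):-1/..O/XO./XXO, (1,2):-1/.../XOO/XXO
[O../XO./XXO] X move#2: (0,1):+1/OX./XO./XXO*, (0,2):+1/O.X/XO./XXO, (1,2):+1/O../XOX/XXO
[OX./XO./XXO] end (terminal -1, O#3); searched .../XO./XXO to 8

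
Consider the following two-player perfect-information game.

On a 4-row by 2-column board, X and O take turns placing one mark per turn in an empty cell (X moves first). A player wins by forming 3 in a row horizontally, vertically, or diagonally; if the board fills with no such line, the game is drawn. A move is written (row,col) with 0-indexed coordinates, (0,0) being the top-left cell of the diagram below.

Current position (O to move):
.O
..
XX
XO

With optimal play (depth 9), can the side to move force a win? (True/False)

O winning at [.O/../XX/XO]: False

p1 O@[.O/../XX/XO]: (0,0)[OO/../XX/XO]-1 (1,0)[.O/O./XX/XO]+0* (1,1)[.O/.O/XX/XO]-1
p2 X@[.O/O./XX/XO]: (0,0)[XO/O./XX/XO]+0* (1,1)[.O/OX/XX/XO]+0
p3 O@[XO/O./XX/XO]: (1,1)[XO/OO/XX/XO]+0*
p4 X@[XO/OO/XX/XO] terminal +0; root [.O/../XX/XO] d9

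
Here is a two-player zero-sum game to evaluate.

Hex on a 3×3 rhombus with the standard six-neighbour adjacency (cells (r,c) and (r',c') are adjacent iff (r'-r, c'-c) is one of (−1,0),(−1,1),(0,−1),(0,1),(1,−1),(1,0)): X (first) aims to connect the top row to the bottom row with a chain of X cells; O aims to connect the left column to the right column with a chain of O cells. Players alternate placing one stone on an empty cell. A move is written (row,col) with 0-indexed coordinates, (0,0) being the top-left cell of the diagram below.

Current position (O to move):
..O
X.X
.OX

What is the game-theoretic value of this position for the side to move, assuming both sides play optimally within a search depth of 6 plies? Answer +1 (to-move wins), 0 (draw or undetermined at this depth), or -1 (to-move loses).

value(..O/X.X/.OX, O) = -1

ply 1, O at ..O/X.X/.OX | (0,0)=-1→O.O/X.X/.OX*; (0,1)=-1→.OO/X.X/.OX; (1,1)=-1→..O/XOX/.OX; (2,0)=-1→..O/X.X/OOX
ply 2, X at O.O/X.X/.OX | (0,1)=+1→OXO/X.X/.OX*; (1,1)=-1→O.O/XXX/.OX; (2,0)=-1→O.O/X.X/XOX
ply 3, O at OXO/X.X/.OX | (1,1)=-1→OXO/XOX/.OX*; (2,0)=-1→OXO/X.X/OOX
ply 4, X at OXO/XOX/.OX | (2,0)=+1→OXO/XOX/XOX*
ply 5: OXO/XOX/XOX is terminal -1 (O); from ..O/X.X/.OX depth 6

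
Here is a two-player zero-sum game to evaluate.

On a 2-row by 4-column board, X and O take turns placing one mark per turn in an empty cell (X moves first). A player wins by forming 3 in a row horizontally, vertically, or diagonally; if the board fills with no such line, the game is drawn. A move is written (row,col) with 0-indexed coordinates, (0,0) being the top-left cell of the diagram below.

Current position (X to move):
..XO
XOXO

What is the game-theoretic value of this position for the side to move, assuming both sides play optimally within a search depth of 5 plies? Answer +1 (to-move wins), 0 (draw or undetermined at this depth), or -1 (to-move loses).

[..XO/XOXO] X move#1: (0,0):+0/X.XO/XOXO*, (0,1):+0/.XXO/XOXO
[X.XO/XOXO] O move#2: (0,1):+0/XOXO/XOXO*
[XOXO/XOXO] end (terminal +0, X#3); searched ..XO/XOXO to 5

value(..XO/XOXO, X) = 0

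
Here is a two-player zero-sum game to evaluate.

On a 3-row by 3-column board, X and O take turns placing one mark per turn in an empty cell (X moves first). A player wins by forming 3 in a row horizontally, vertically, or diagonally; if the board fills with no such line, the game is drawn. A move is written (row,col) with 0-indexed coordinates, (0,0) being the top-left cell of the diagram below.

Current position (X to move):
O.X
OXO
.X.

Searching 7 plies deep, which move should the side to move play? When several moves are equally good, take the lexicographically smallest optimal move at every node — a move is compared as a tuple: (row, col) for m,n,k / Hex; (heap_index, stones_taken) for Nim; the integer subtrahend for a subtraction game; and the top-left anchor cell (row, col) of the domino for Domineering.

[O.X/OXO/.X.] X move#1: (0,1):+1/OXX/OXO/.X.*, (2,0):+1/O.X/OXO/XX., (2,2):-1/O.X/OXO/.XX
[OXX/OXO/.X.] end (terminal -1, O#2); searched O.X/OXO/.X. to 7

X's best at [O.X/OXO/.X.]: (0,1)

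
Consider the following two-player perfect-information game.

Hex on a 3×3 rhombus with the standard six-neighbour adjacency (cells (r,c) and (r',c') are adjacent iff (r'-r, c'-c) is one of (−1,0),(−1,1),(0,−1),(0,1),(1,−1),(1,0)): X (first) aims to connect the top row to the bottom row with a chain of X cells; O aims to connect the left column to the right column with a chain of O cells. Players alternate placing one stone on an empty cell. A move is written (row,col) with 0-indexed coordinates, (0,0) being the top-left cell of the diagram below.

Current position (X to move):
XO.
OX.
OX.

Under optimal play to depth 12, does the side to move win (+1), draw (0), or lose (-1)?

[XO./OX./OX.] X move#1: (0,2):+1/XOX/OX./OX.*, (1,2):-1/XO./OXX/OX., (2,2):-1/XO./OX./OXX
[XOX/OX./OX.] end (terminal -1, O#2); searched XO./OX./OX. to 12

value(XO./OX./OX., X) = +1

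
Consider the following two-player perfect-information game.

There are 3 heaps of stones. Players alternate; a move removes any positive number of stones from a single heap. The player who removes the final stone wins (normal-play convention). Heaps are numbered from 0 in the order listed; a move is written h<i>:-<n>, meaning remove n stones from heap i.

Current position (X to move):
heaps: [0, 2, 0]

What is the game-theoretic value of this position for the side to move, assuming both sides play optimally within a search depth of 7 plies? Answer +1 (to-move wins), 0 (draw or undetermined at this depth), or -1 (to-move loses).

value((0,2,0), X) = +1

ply 1, X at (0,2,0) | h1:-1=-1→(0,1,0); h1:-2=+1→(0,0,0)*
ply 2: (0,0,0) is terminal -1 (O); from (0,2,0) depth 7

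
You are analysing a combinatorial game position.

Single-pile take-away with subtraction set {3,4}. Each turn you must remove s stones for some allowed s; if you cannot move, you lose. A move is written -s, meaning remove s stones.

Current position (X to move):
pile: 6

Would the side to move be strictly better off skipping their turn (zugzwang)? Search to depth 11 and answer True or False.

zugzwang(6, X) = False

[6] X move#1: -3:-1/3, -4:+1/2*
[2] end (terminal -1, O#2); searched 6 to 11
pass branch (O moves first from the same position):
  | [6] O move#1: -3:-1/3, -4:+1/2*
  | [2] end (terminal -1, X#2); searched 6 to 11
X moving scores +1; X passing scores -1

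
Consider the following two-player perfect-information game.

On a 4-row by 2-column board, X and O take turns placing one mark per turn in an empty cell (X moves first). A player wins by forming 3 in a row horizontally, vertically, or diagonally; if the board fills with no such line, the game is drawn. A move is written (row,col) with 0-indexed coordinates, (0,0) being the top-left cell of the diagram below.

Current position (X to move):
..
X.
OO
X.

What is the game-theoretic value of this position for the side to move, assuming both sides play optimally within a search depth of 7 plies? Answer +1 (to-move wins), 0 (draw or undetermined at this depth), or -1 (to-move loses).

value(../X./OO/X., X) = 0

p1 X@[../X./OO/X.]: (0,0)[X./X./OO/X.]-1 (0,1)[.X/X./OO/X.]+0* (1,1)[../XX/OO/X.]+0 (3,1)[../X./OO/XX]+0
p2 O@[.X/X./OO/X.]: (0,0)[OX/X./OO/X.]+0* (1,1)[.X/XO/OO/X.]+0 (3,1)[.X/X./OO/XO]+0
p3 X@[OX/X./OO/X.]: (1,1)[OX/XX/OO/X.]+0* (3,1)[OX/X./OO/XX]+0
p4 O@[OX/XX/OO/X.]: (3,1)[OX/XX/OO/XO]+0*
p5 X@[OX/XX/OO/XO] terminal +0; root [../X./OO/X.] d7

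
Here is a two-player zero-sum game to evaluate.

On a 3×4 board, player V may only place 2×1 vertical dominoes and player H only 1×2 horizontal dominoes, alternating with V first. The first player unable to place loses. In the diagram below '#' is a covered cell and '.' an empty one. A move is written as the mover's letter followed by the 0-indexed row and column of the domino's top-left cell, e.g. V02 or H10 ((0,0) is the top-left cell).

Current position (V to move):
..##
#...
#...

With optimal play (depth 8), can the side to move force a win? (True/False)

V winning at [..##/#.../#...]: True

[..##/#.../#...] V move#1: V01:-1/.###/##../#..., V11:-1/..##/##../##.., V12:+1/..##/#.#./#.#.*, V13:-1/..##/#..#/#..#
[..##/#.#./#.#.] H move#2: H00:-1/####/#.#./#.#.*
[####/#.#./#.#.] V move#3: V11:+1/####/###./###.*, V13:+1/####/#.##/#.##
[####/###./###.] end (terminal -1, H#4); searched ..##/#.../#... to 8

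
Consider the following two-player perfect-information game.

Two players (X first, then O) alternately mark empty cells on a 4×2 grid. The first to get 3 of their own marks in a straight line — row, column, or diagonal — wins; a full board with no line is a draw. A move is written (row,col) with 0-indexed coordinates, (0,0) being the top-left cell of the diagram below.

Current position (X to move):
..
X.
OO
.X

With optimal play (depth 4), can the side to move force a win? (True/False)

X winning at [../X./OO/.X]: False

ply 1, X at ../X./OO/.X | (0,0)=+0→X./X./OO/.X*; (0,1)=+0→.X/X./OO/.X; (1,1)=+0→../XX/OO/.X; (3,0)=+0→../X./OO/XX
ply 2, O at X./X./OO/.X | (0,1)=+0→XO/X./OO/.X*; (1,1)=+0→X./XO/OO/.X; (3,0)=+0→X./X./OO/OX
ply 3, X at XO/X./OO/.X | (1,1)=+0→XO/XX/OO/.X*; (3,0)=-1→XO/X./OO/XX
ply 4, O at XO/XX/OO/.X | (3,0)=+0→XO/XX/OO/OX*
ply 5: XO/XX/OO/OX is terminal +0 (X); from ../X./OO/.X depth 4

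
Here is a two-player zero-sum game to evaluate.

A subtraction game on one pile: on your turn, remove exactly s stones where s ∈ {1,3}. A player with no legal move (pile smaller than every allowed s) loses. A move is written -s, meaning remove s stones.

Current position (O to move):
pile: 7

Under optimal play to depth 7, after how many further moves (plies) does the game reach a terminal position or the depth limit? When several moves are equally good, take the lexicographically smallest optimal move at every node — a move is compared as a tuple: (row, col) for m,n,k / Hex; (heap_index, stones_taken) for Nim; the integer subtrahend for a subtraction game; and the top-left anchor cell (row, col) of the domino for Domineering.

[7] O move#1: -1:+1/6*, -3:+1/4
[6] X move#2: -1:-1/5*, -3:-1/3
[5] O move#3: -1:+1/4*, -3:+1/2
[4] X move#4: -1:-1/3*, -3:-1/1
[3] O move#5: -1:+1/2*, -3:+1/0
[2] X move#6: -1:-1/1*
[1] O move#7: -1:+1/0*
[0] end (terminal -1, X#8); searched 7 to 7

PV length from [7]: 7 plies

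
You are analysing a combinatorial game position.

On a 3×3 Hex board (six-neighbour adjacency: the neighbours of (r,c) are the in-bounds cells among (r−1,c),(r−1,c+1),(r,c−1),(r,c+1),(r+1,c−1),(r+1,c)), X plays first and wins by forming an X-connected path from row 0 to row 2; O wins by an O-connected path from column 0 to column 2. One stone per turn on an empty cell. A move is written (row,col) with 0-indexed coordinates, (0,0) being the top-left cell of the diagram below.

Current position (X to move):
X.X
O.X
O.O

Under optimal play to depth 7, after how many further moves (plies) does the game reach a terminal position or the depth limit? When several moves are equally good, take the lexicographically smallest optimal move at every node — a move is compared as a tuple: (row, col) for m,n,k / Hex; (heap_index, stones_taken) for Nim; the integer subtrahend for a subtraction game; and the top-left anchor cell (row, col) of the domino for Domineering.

[X.X/O.X/O.O] X move#1: (0,1):-1/XXX/O.X/O.O, (1,1):-1/X.X/OXX/O.O, (2,1):+1/X.X/O.X/OXO*
[X.X/O.X/OXO] end (terminal -1, O#2); searched X.X/O.X/O.O to 7

PV length from [X.X/O.X/O.O]: 1 ply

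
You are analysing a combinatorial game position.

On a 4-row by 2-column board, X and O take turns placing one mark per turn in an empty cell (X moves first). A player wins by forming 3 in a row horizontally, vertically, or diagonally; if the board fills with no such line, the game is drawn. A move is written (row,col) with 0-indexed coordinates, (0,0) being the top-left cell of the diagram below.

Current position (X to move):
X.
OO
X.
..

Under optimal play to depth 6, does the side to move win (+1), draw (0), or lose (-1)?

ply 1, X at X./OO/X./.. | (0,1)=+0→XX/OO/X./..*; (2,1)=+0→X./OO/XX/..; (3,0)=-1→X./OO/X./X.; (3,1)=+0→X./OO/X./.X
ply 2, O at XX/OO/X./.. | (2,1)=+0→XX/OO/XO/..*; (3,0)=+0→XX/OO/X./O.; (3,1)=+0→XX/OO/X./.O
ply 3, X at XX/OO/XO/.. | (3,0)=-1→XX/OO/XO/X.; (3,1)=+0→XX/OO/XO/.X*
ply 4, O at XX/OO/XO/.X | (3,0)=+0→XX/OO/XO/OX*
ply 5: XX/OO/XO/OX is terminal +0 (X); from X./OO/X./.. depth 6

value(X./OO/X./.., X) = 0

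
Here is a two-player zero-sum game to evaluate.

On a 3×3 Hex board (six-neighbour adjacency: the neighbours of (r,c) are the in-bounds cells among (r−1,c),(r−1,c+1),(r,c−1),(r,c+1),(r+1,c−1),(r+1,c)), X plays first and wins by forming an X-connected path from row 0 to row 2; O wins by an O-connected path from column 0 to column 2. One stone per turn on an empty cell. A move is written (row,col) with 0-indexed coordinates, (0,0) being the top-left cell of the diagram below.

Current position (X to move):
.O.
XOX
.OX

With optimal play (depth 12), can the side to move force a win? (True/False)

[.O./XOX/.OX] X move#1: (0,0):+1/XO./XOX/.OX*, (0,2):+1/.OX/XOX/.OX, (2,0):+1/.O./XOX/XOX
[XO./XOX/.OX] O move#2: (0,2):-1/XOO/XOX/.OX*, (2,0):-1/XO./XOX/OOX
[XOO/XOX/.OX] X move#3: (2,0):+1/XOO/XOX/XOX*
[XOO/XOX/XOX] end (terminal -1, O#4); searched .O./XOX/.OX to 12

X winning at [.O./XOX/.OX]: True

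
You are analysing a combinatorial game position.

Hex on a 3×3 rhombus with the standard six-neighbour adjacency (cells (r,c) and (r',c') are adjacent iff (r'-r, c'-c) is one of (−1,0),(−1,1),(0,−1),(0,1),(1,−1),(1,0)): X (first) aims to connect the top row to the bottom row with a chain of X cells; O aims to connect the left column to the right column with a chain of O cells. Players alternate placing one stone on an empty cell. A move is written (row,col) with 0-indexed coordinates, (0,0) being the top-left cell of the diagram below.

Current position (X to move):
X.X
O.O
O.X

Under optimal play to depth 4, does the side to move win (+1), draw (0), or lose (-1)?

[X.X/O.O/O.X] X move#1: (0,1):-1/XXX/O.O/O.X*, (1,1):-1/X.X/OXO/O.X, (2,1):-1/X.X/O.O/OXX
[XXX/O.O/O.X] O move#2: (1,1):+1/XXX/OOO/O.X*, (2,1):+1/XXX/O.O/OOX
[XXX/OOO/O.X] end (terminal -1, X#3); searched X.X/O.O/O.X to 4

value(X.X/O.O/O.X, X) = -1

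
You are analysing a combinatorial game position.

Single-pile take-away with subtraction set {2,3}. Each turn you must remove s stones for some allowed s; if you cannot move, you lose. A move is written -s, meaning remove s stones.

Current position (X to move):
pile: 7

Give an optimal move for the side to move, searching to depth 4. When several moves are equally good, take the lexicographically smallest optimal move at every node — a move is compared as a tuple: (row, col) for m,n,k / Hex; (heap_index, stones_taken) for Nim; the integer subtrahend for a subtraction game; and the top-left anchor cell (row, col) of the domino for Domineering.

[7] X move#1: -2:+1/5*, -3:-1/4
[5] O move#2: -2:-1/3*, -3:-1/2
[3] X move#3: -2:+1/1*, -3:+1/0
[1] end (terminal -1, O#4); searched 7 to 4

X's best at [7]: -2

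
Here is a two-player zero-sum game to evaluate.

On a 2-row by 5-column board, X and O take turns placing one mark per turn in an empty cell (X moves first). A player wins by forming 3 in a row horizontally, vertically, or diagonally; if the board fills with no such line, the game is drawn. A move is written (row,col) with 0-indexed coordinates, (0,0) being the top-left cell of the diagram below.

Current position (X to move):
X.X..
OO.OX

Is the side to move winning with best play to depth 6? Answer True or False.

ply 1, X at X.X../OO.OX | (0,1)=+1→XXX../OO.OX*; (0,3)=-1→X.XX./OO.OX; (0,4)=-1→X.X.X/OO.OX; (1,2)=+0→X.X../OOXOX
ply 2: XXX../OO.OX is terminal -1 (O); from X.X../OO.OX depth 6

X winning at [X.X../OO.OX]: True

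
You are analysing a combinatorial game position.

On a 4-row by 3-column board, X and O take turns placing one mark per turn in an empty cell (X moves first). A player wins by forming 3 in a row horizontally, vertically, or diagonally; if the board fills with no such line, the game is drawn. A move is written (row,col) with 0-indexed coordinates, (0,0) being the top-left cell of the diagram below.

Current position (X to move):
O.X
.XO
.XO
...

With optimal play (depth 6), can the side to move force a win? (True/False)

X winning at [O.X/.XO/.XO/...]: True

p1 X@[O.X/.XO/.XO/...]: (0,1)[OXX/.XO/.XO/...]+1* (1,0)[O.X/XXO/.XO/...]-1 (2,0)[O.X/.XO/XXO/...]+1 (3,0)[O.X/.XO/.XO/X..]-1 (3,1)[O.X/.XO/.XO/.X.]+1 (3,2)[O.X/.XO/.XO/..X]+1
p2 O@[OXX/.XO/.XO/...] terminal -1; root [O.X/.XO/.XO/...] d6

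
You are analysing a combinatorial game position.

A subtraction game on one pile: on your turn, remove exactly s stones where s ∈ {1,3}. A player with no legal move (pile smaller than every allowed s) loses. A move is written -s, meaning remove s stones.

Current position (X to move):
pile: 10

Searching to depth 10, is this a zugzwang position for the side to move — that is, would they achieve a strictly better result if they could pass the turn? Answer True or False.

zugzwang(10, X) = True

ply 1, X at 10 | -1=-1→9*; -3=-1→7
ply 2, O at 9 | -1=+1→8*; -3=+1→6
ply 3, X at 8 | -1=-1→7*; -3=-1→5
ply 4, O at 7 | -1=+1→6*; -3=+1→4
ply 5, X at 6 | -1=-1→5*; -3=-1→3
ply 6, O at 5 | -1=+1→4*; -3=+1→2
ply 7, X at 4 | -1=-1→3*; -3=-1→1
ply 8, O at 3 | -1=+1→2*; -3=+1→0
ply 9, X at 2 | -1=-1→1*
ply 10, O at 1 | -1=+1→0*
ply 11: 0 is terminal -1 (X); from 10 depth 10
suppose X passes — search the same position with O to move:
pass> ply 1, O at 10 | -1=-1→9*; -3=-1→7
pass> ply 2, X at 9 | -1=+1→8*; -3=+1→6
pass> ply 3, O at 8 | -1=-1→7*; -3=-1→5
pass> ply 4, X at 7 | -1=+1→6*; -3=+1→4
pass> ply 5, O at 6 | -1=-1→5*; -3=-1→3
pass> ply 6, X at 5 | -1=+1→4*; -3=+1→2
pass> ply 7, O at 4 | -1=-1→3*; -3=-1→1
pass> ply 8, X at 3 | -1=+1→2*; -3=+1→0
pass> ply 9, O at 2 | -1=-1→1*
pass> ply 10, X at 1 | -1=+1→0*
pass> ply 11: 0 is terminal -1 (O); from 10 depth 10
for X: play -1, pass +1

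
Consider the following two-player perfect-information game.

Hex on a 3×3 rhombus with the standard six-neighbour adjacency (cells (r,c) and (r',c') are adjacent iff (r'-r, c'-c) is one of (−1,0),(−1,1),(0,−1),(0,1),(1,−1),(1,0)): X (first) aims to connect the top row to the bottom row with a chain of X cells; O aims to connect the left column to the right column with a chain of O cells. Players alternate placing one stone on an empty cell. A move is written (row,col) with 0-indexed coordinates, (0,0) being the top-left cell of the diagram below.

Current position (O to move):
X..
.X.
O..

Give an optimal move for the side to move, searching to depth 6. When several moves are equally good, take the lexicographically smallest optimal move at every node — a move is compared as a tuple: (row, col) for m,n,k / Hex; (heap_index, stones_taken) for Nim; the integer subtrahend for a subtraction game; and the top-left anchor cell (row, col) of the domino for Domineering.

ply 1, O at X../.X./O.. | (0,1)=-1→XO./.X./O..; (0,2)=-1→X.O/.X./O..; (1,0)=-1→X../OX./O..; (1,2)=-1→X../.XO/O..; (2,1)=+1→X../.X./OO.*; (2,2)=-1→X../.X./O.O
ply 2, X at X../.X./OO. | (0,1)=-1→XX./.X./OO.*; (0,2)=-1→X.X/.X./OO.; (1,0)=-1→X../XX./OO.; (1,2)=-1→X../.XX/OO.; (2,2)=-1→X../.X./OOX
ply 3, O at XX./.X./OO. | (0,2)=+1→XXO/.X./OO.*; (1,0)=+1→XX./OX./OO.; (1,2)=+1→XX./.XO/OO.; (2,2)=+1→XX./.X./OOO
ply 4, X at XXO/.X./OO. | (1,0)=-1→XXO/XX./OO.*; (1,2)=-1→XXO/.XX/OO.; (2,2)=-1→XXO/.X./OOX
ply 5, O at XXO/XX./OO. | (1,2)=+1→XXO/XXO/OO.*; (2,2)=+1→XXO/XX./OOO
ply 6: XXO/XXO/OO. is terminal -1 (X); from X../.X./O.. depth 6

O's best at [X../.X./O..]: (2,1)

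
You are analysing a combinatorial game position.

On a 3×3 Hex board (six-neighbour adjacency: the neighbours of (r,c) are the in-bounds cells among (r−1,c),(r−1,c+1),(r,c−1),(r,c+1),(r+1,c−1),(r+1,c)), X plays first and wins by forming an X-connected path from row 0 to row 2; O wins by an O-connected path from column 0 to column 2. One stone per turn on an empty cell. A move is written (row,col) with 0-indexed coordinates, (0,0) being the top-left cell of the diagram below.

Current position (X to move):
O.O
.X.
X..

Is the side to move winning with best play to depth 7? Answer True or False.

X winning at [O.O/.X./X..]: True

[O.O/.X./X..] X move#1: (0,1):+1/OXO/.X./X..*, (1,0):-1/O.O/XX./X.., (1,2):-1/O.O/.XX/X.., (2,1):-1/O.O/.X./XX., (2,2):-1/O.O/.X./X.X
[OXO/.X./X..] end (terminal -1, O#2); searched O.O/.X./X.. to 7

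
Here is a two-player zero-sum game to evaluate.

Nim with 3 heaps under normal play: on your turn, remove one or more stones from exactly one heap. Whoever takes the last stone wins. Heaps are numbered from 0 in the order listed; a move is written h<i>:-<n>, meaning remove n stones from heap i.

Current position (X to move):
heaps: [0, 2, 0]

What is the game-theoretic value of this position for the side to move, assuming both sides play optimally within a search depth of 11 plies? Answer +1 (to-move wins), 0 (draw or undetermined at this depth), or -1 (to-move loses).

value((0,2,0), X) = +1

[(0,2,0)] X move#1: h1:-1:-1/(0,1,0), h1:-2:+1/(0,0,0)*
[(0,0,0)] end (terminal -1, O#2); searched (0,2,0) to 11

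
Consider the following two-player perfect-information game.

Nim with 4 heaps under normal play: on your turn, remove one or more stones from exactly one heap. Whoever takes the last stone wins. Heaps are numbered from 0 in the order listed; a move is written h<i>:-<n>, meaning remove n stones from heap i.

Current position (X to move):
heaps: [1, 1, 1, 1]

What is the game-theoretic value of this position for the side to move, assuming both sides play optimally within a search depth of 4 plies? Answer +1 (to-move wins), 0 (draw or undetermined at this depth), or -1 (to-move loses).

[(1,1,1,1)] X move#1: h0:-1:-1/(0,1,1,1)*, h1:-1:-1/(1,0,1,1), h2:-1:-1/(1,1,0,1), h3:-1:-1/(1,1,1,0)
[(0,1,1,1)] O move#2: h1:-1:+1/(0,0,1,1)*, h2:-1:+1/(0,1,0,1), h3:-1:+1/(0,1,1,0)
[(0,0,1,1)] X move#3: h2:-1:-1/(0,0,0,1)*, h3:-1:-1/(0,0,1,0)
[(0,0,0,1)] O move#4: h3:-1:+1/(0,0,0,0)*
[(0,0,0,0)] end (terminal -1, X#5); searched (1,1,1,1) to 4

value((1,1,1,1), X) = -1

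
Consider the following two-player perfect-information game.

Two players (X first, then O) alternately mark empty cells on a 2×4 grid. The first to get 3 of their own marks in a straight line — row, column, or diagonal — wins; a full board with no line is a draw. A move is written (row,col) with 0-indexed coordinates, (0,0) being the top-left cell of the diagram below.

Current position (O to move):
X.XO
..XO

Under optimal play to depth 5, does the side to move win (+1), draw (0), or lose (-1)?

value(X.XO/..XO, O) = 0

p1 O@[X.XO/..XO]: (0,1)[XOXO/..XO]+0* (1,0)[X.XO/O.XO]-1 (1,1)[X.XO/.OXO]-1
p2 X@[XOXO/..XO]: (1,0)[XOXO/X.XO]+0* (1,1)[XOXO/.XXO]+0
p3 O@[XOXO/X.XO]: (1,1)[XOXO/XOXO]+0*
p4 X@[XOXO/XOXO] terminal +0; root [X.XO/..XO] d5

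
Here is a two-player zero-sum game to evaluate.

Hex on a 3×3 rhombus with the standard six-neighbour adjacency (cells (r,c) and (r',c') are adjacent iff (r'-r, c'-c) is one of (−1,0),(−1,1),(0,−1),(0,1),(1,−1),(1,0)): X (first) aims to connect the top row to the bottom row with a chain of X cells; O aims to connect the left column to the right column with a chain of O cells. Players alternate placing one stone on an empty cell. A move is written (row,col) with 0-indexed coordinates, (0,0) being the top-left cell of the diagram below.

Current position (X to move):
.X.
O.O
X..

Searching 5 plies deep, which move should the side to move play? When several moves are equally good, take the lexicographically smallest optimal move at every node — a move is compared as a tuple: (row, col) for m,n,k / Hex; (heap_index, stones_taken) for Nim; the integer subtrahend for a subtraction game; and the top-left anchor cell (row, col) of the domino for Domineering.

[.X./O.O/X..] X move#1: (0,0):-1/XX./O.O/X.., (0,2):-1/.XX/O.O/X.., (1,1):+1/.X./OXO/X..*, (2,1):-1/.X./O.O/XX., (2,2):-1/.X./O.O/X.X
[.X./OXO/X..] end (terminal -1, O#2); searched .X./O.O/X.. to 5

X's best at [.X./O.O/X..]: (1,1)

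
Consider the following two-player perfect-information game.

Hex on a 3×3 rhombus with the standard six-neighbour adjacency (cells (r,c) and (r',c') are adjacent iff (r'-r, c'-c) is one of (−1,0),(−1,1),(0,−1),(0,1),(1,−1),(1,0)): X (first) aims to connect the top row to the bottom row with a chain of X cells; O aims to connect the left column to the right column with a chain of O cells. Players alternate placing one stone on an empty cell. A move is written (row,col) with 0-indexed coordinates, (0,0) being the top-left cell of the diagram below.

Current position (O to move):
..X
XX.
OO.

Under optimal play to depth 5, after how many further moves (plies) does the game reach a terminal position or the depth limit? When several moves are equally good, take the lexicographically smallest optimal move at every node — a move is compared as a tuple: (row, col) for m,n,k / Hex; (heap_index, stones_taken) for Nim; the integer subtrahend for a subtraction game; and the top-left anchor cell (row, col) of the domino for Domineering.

PV length from [..X/XX./OO.]: 3 plies

ply 1, O at ..X/XX./OO. | (0,0)=+1→O.X/XX./OO.*; (0,1)=+1→.OX/XX./OO.; (1,2)=+1→..X/XXO/OO.; (2,2)=+1→..X/XX./OOO
ply 2, X at O.X/XX./OO. | (0,1)=-1→OXX/XX./OO.*; (1,2)=-1→O.X/XXX/OO.; (2,2)=-1→O.X/XX./OOX
ply 3, O at OXX/XX./OO. | (1,2)=+1→OXX/XXO/OO.*; (2,2)=+1→OXX/XX./OOO
ply 4: OXX/XXO/OO. is terminal -1 (X); from ..X/XX./OO. depth 5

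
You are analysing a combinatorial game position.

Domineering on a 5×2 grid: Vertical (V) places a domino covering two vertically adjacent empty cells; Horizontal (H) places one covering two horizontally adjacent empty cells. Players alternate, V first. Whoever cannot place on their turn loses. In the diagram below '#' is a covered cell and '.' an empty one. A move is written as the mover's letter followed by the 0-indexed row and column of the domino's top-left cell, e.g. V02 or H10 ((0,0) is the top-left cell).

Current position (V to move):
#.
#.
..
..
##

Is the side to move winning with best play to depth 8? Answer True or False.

V winning at [#./#./../../##]: True

p1 V@[#./#./../../##]: V01[##/##/../../##]-1 V11[#./##/.#/../##]-1 V20[#./#./#./#./##]+1* V21[#./#./.#/.#/##]+1
p2 H@[#./#./#./#./##] terminal -1; root [#./#./../../##] d8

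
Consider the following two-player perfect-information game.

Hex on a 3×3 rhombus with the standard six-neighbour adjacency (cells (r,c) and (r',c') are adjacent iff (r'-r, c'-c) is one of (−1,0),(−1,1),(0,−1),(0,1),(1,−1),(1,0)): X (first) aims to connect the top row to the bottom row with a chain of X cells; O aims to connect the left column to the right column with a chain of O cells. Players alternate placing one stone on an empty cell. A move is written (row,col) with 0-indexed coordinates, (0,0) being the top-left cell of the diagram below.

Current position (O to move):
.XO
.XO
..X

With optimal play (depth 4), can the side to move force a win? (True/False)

O winning at [.XO/.XO/..X]: False

ply 1, O at .XO/.XO/..X | (0,0)=-1→OXO/.XO/..X*; (1,0)=-1→.XO/OXO/..X; (2,0)=-1→.XO/.XO/O.X; (2,1)=-1→.XO/.XO/.OX
ply 2, X at OXO/.XO/..X | (1,0)=+1→OXO/XXO/..X*; (2,0)=+1→OXO/.XO/X.X; (2,1)=+1→OXO/.XO/.XX
ply 3, O at OXO/XXO/..X | (2,0)=-1→OXO/XXO/O.X*; (2,1)=-1→OXO/XXO/.OX
ply 4, X at OXO/XXO/O.X | (2,1)=+1→OXO/XXO/OXX*
ply 5: OXO/XXO/OXX is terminal -1 (O); from .XO/.XO/..X depth 4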